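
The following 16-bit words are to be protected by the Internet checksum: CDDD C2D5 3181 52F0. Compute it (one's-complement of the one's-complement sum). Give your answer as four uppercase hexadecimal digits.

One's-complement addition (fold any carry out of bit 15 back into bit 0):
  0xCDDD + 0xC2D5 = 0x190B2 → wrap carry → 0x90B3
  0x90B3 + 0x3181 = 0x0C234
  0xC234 + 0x52F0 = 0x11524 → wrap carry → 0x1525
One's-complement sum = 0x1525.
Checksum = ~0x1525 & 0xFFFF = 0xEADA.

EADA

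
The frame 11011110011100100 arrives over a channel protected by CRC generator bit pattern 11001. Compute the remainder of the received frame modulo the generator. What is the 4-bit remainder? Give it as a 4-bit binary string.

0110

Modulo-2 division of 11011110011100100 by 11001:
  pos 0: 11011 XOR 11001 = 00010
  pos 3: 10110 XOR 11001 = 01111
  pos 4: 11110 XOR 11001 = 00111
  pos 6: 11111 XOR 11001 = 00110
  pos 8: 11010 XOR 11001 = 00011
  pos 11: 11010 XOR 11001 = 00011
Remainder = 0110 (nonzero — an error is detected).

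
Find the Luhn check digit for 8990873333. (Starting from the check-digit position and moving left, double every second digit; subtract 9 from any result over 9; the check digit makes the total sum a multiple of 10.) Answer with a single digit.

Partial digits right→left: 3 3 3 3 7 8 0 9 9 8
Double every second digit counting from the check-digit position (so the 1st, 3rd, 5th, ... of the partial from the right).
  doubled (with −9 where >9): 6 6 5 0 9 → sum 26
  kept as-is: 3 3 8 9 8 → sum 31
Total = 26 + 31 = 57.
Check digit = (10 − (57 mod 10)) mod 10 = 3.

3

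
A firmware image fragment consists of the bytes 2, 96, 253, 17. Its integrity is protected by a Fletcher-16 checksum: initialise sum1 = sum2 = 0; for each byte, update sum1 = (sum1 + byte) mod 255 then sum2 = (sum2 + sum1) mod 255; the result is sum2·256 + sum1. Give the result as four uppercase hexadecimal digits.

3671

Running sums (mod 255):
  after byte 0 (2): sum1=2, sum2=2
  after byte 1 (96): sum1=98, sum2=100
  after byte 2 (253): sum1=96, sum2=196
  after byte 3 (17): sum1=113, sum2=54
Checksum = sum2·256 + sum1 = 54·256 + 113 = 13937 = 0x3671.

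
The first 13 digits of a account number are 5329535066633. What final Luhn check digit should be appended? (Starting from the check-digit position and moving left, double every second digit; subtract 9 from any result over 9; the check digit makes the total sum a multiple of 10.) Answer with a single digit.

Partial digits right→left: 3 3 6 6 6 0 5 3 5 9 2 3 5
Double every second digit counting from the check-digit position (so the 1st, 3rd, 5th, ... of the partial from the right).
  doubled (with −9 where >9): 6 3 3 1 1 4 1 → sum 19
  kept as-is: 3 6 0 3 9 3 → sum 24
Total = 19 + 24 = 43.
Check digit = (10 − (43 mod 10)) mod 10 = 7.

7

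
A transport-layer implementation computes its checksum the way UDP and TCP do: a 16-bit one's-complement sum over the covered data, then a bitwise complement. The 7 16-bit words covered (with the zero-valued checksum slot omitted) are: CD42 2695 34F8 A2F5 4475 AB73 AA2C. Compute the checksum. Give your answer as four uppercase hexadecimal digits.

9A24

One's-complement addition (fold any carry out of bit 15 back into bit 0):
  0xCD42 + 0x2695 = 0x0F3D7
  0xF3D7 + 0x34F8 = 0x128CF → wrap carry → 0x28D0
  0x28D0 + 0xA2F5 = 0x0CBC5
  0xCBC5 + 0x4475 = 0x1103A → wrap carry → 0x103B
  0x103B + 0xAB73 = 0x0BBAE
  0xBBAE + 0xAA2C = 0x165DA → wrap carry → 0x65DB
One's-complement sum = 0x65DB.
Checksum = ~0x65DB & 0xFFFF = 0x9A24.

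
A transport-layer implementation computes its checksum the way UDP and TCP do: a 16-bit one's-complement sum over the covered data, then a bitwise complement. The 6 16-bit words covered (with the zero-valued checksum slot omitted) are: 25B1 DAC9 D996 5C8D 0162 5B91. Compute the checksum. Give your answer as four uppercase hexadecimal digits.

One's-complement addition (fold any carry out of bit 15 back into bit 0):
  0x25B1 + 0xDAC9 = 0x1007A → wrap carry → 0x007B
  0x007B + 0xD996 = 0x0DA11
  0xDA11 + 0x5C8D = 0x1369E → wrap carry → 0x369F
  0x369F + 0x0162 = 0x03801
  0x3801 + 0x5B91 = 0x09392
One's-complement sum = 0x9392.
Checksum = ~0x9392 & 0xFFFF = 0x6C6D.

6C6D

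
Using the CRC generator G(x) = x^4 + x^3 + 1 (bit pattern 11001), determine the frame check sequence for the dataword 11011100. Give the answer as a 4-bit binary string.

0001

Append 4 zeros: 110111000000. Divide by 11001 (XOR where the leading bit is 1):
  pos 0: 11011 XOR 11001 = 00010
  pos 3: 10100 XOR 11001 = 01101
  pos 4: 11010 XOR 11001 = 00011
  pos 7: 11000 XOR 11001 = 00001
Remainder (last 4 bits) = 0001. This is the CRC / FCS.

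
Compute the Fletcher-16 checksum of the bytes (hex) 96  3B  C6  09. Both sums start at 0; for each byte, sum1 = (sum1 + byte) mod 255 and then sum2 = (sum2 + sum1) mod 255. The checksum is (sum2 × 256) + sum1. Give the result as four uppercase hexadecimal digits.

Running sums (mod 255):
  after byte 0 (96): sum1=150, sum2=150
  after byte 1 (3B): sum1=209, sum2=104
  after byte 2 (C6): sum1=152, sum2=1
  after byte 3 (09): sum1=161, sum2=162
Checksum = sum2·256 + sum1 = 162·256 + 161 = 41633 = 0xA2A1.

A2A1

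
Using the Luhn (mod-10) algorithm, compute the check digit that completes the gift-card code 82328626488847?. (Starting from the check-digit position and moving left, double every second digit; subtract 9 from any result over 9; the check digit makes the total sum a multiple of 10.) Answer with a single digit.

0

Partial digits right→left: 7 4 8 8 8 4 6 2 6 8 2 3 2 8
Double every second digit counting from the check-digit position (so the 1st, 3rd, 5th, ... of the partial from the right).
  doubled (with −9 where >9): 5 7 7 3 3 4 4 → sum 33
  kept as-is: 4 8 4 2 8 3 8 → sum 37
Total = 33 + 37 = 70.
Check digit = (10 − (70 mod 10)) mod 10 = 0.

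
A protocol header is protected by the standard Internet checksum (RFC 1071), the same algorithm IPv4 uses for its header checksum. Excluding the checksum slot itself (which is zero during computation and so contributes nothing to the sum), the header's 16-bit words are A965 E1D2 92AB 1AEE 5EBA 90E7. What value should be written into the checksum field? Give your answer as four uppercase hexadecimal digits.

D78B

One's-complement addition (fold any carry out of bit 15 back into bit 0):
  0xA965 + 0xE1D2 = 0x18B37 → wrap carry → 0x8B38
  0x8B38 + 0x92AB = 0x11DE3 → wrap carry → 0x1DE4
  0x1DE4 + 0x1AEE = 0x038D2
  0x38D2 + 0x5EBA = 0x0978C
  0x978C + 0x90E7 = 0x12873 → wrap carry → 0x2874
One's-complement sum = 0x2874.
Checksum = ~0x2874 & 0xFFFF = 0xD78B.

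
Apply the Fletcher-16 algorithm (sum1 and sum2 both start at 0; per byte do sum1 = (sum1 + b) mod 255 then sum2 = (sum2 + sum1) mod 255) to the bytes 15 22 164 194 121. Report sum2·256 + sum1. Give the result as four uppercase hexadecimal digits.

Running sums (mod 255):
  after byte 0 (15): sum1=15, sum2=15
  after byte 1 (22): sum1=37, sum2=52
  after byte 2 (164): sum1=201, sum2=253
  after byte 3 (194): sum1=140, sum2=138
  after byte 4 (121): sum1=6, sum2=144
Checksum = sum2·256 + sum1 = 144·256 + 6 = 36870 = 0x9006.

9006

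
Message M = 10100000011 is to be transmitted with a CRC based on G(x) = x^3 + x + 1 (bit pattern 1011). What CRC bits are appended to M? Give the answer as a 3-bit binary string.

Append 3 zeros: 10100000011000. Divide by 1011 (XOR where the leading bit is 1):
  pos 0: 1010 XOR 1011 = 0001
  pos 3: 1000 XOR 1011 = 0011
  pos 5: 1100 XOR 1011 = 0111
  pos 6: 1111 XOR 1011 = 0100
  pos 7: 1001 XOR 1011 = 0010
  pos 9: 1000 XOR 1011 = 0011
Remainder (last 3 bits) = 110. This is the CRC / FCS.

110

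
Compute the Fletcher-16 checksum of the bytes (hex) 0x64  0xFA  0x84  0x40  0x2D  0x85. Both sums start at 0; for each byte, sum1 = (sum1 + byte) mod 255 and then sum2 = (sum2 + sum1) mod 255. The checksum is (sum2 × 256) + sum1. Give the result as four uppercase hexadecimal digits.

F3D6

Running sums (mod 255):
  after byte 0 (0x64): sum1=100, sum2=100
  after byte 1 (0xFA): sum1=95, sum2=195
  after byte 2 (0x84): sum1=227, sum2=167
  after byte 3 (0x40): sum1=36, sum2=203
  after byte 4 (0x2D): sum1=81, sum2=29
  after byte 5 (0x85): sum1=214, sum2=243
Checksum = sum2·256 + sum1 = 243·256 + 214 = 62422 = 0xF3D6.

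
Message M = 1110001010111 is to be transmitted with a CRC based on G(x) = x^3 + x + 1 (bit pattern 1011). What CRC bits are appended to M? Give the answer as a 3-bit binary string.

001

Append 3 zeros: 1110001010111000. Divide by 1011 (XOR where the leading bit is 1):
  pos 0: 1110 XOR 1011 = 0101
  pos 1: 1010 XOR 1011 = 0001
  pos 4: 1010 XOR 1011 = 0001
  pos 7: 1101 XOR 1011 = 0110
  pos 8: 1101 XOR 1011 = 0110
  pos 9: 1101 XOR 1011 = 0110
  pos 10: 1100 XOR 1011 = 0111
  pos 11: 1110 XOR 1011 = 0101
  pos 12: 1010 XOR 1011 = 0001
Remainder (last 3 bits) = 001. This is the CRC / FCS.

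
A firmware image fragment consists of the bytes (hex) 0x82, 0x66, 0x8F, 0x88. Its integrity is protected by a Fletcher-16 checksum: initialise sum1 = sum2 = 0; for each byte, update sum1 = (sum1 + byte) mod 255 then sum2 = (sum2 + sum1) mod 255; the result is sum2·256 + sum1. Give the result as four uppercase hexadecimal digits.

Running sums (mod 255):
  after byte 0 (0x82): sum1=130, sum2=130
  after byte 1 (0x66): sum1=232, sum2=107
  after byte 2 (0x8F): sum1=120, sum2=227
  after byte 3 (0x88): sum1=1, sum2=228
Checksum = sum2·256 + sum1 = 228·256 + 1 = 58369 = 0xE401.

E401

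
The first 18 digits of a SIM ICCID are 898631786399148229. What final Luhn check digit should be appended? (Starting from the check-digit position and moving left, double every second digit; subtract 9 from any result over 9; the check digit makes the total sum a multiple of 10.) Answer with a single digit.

Partial digits right→left: 9 2 2 8 4 1 9 9 3 6 8 7 1 3 6 8 9 8
Double every second digit counting from the check-digit position (so the 1st, 3rd, 5th, ... of the partial from the right).
  doubled (with −9 where >9): 9 4 8 9 6 7 2 3 9 → sum 57
  kept as-is: 2 8 1 9 6 7 3 8 8 → sum 52
Total = 57 + 52 = 109.
Check digit = (10 − (109 mod 10)) mod 10 = 1.

1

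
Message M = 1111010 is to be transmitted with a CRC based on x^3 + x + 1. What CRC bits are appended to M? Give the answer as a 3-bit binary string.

Append 3 zeros: 1111010000. Divide by 1011 (XOR where the leading bit is 1):
  pos 0: 1111 XOR 1011 = 0100
  pos 1: 1000 XOR 1011 = 0011
  pos 3: 1110 XOR 1011 = 0101
  pos 4: 1010 XOR 1011 = 0001
Remainder (last 3 bits) = 100. This is the CRC / FCS.

100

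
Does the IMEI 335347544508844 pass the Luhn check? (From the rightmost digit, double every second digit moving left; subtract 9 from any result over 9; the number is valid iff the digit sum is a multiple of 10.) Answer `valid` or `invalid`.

From the right, keep odd positions and double even positions (subtract 9 from any doubled value over 9):
  doubled (positions 2,4,...): 8 7 1 8 5 6 6 → sum 41
  kept (positions 1,3,...): 4 8 0 4 5 4 5 3 → sum 33
Total = 74.
74 mod 10 = 4, so the number is invalid.

invalid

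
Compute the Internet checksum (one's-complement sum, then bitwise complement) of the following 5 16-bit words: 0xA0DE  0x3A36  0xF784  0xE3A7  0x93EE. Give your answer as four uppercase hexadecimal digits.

One's-complement addition (fold any carry out of bit 15 back into bit 0):
  0xA0DE + 0x3A36 = 0x0DB14
  0xDB14 + 0xF784 = 0x1D298 → wrap carry → 0xD299
  0xD299 + 0xE3A7 = 0x1B640 → wrap carry → 0xB641
  0xB641 + 0x93EE = 0x14A2F → wrap carry → 0x4A30
One's-complement sum = 0x4A30.
Checksum = ~0x4A30 & 0xFFFF = 0xB5CF.

B5CF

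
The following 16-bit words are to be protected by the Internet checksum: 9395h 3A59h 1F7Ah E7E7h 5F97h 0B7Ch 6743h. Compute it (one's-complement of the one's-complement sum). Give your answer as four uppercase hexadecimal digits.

5858

One's-complement addition (fold any carry out of bit 15 back into bit 0):
  0x9395 + 0x3A59 = 0x0CDEE
  0xCDEE + 0x1F7A = 0x0ED68
  0xED68 + 0xE7E7 = 0x1D54F → wrap carry → 0xD550
  0xD550 + 0x5F97 = 0x134E7 → wrap carry → 0x34E8
  0x34E8 + 0x0B7C = 0x04064
  0x4064 + 0x6743 = 0x0A7A7
One's-complement sum = 0xA7A7.
Checksum = ~0xA7A7 & 0xFFFF = 0x5858.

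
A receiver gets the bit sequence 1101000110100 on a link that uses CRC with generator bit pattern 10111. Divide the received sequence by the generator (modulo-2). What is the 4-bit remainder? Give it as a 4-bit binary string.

0000

Modulo-2 division of 1101000110100 by 10111:
  pos 0: 11010 XOR 10111 = 01101
  pos 1: 11010 XOR 10111 = 01101
  pos 2: 11010 XOR 10111 = 01101
  pos 3: 11011 XOR 10111 = 01100
  pos 4: 11001 XOR 10111 = 01110
  pos 5: 11100 XOR 10111 = 01011
  pos 6: 10111 XOR 10111 = 00000
Remainder = 0000 (zero — the frame passes the CRC check).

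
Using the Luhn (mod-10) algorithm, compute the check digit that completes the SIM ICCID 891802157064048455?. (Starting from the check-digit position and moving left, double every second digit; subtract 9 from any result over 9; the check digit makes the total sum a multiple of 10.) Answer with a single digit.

Partial digits right→left: 5 5 4 8 4 0 4 6 0 7 5 1 2 0 8 1 9 8
Double every second digit counting from the check-digit position (so the 1st, 3rd, 5th, ... of the partial from the right).
  doubled (with −9 where >9): 1 8 8 8 0 1 4 7 9 → sum 46
  kept as-is: 5 8 0 6 7 1 0 1 8 → sum 36
Total = 46 + 36 = 82.
Check digit = (10 − (82 mod 10)) mod 10 = 8.

8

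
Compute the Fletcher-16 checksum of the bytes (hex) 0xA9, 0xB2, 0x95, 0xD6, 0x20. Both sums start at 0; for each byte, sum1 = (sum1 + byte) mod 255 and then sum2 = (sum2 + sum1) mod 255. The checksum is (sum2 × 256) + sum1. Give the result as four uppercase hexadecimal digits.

Running sums (mod 255):
  after byte 0 (0xA9): sum1=169, sum2=169
  after byte 1 (0xB2): sum1=92, sum2=6
  after byte 2 (0x95): sum1=241, sum2=247
  after byte 3 (0xD6): sum1=200, sum2=192
  after byte 4 (0x20): sum1=232, sum2=169
Checksum = sum2·256 + sum1 = 169·256 + 232 = 43496 = 0xA9E8.

A9E8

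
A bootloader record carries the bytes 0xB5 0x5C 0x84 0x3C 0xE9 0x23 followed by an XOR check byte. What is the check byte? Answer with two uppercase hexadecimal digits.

XOR the bytes together:
  start with 0xB5
  0xB5 ⊕ 0x5C = 0xE9
  0xE9 ⊕ 0x84 = 0x6D
  0x6D ⊕ 0x3C = 0x51
  0x51 ⊕ 0xE9 = 0xB8
  0xB8 ⊕ 0x23 = 0x9B

9B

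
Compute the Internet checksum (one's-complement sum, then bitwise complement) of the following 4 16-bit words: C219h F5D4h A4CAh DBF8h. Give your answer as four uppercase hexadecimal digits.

One's-complement addition (fold any carry out of bit 15 back into bit 0):
  0xC219 + 0xF5D4 = 0x1B7ED → wrap carry → 0xB7EE
  0xB7EE + 0xA4CA = 0x15CB8 → wrap carry → 0x5CB9
  0x5CB9 + 0xDBF8 = 0x138B1 → wrap carry → 0x38B2
One's-complement sum = 0x38B2.
Checksum = ~0x38B2 & 0xFFFF = 0xC74D.

C74D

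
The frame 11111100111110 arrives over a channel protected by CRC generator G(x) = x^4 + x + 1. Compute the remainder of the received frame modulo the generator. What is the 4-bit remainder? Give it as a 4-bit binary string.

Modulo-2 division of 11111100111110 by 10011:
  pos 0: 11111 XOR 10011 = 01100
  pos 1: 11001 XOR 10011 = 01010
  pos 2: 10100 XOR 10011 = 00111
  pos 4: 11101 XOR 10011 = 01110
  pos 5: 11101 XOR 10011 = 01110
  pos 6: 11101 XOR 10011 = 01110
  pos 7: 11101 XOR 10011 = 01110
  pos 8: 11101 XOR 10011 = 01110
  pos 9: 11100 XOR 10011 = 01111
Remainder = 1111 (nonzero — an error is detected).

1111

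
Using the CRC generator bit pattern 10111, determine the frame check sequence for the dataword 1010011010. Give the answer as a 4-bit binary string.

0001

Append 4 zeros: 10100110100000. Divide by 10111 (XOR where the leading bit is 1):
  pos 0: 10100 XOR 10111 = 00011
  pos 3: 11110 XOR 10111 = 01001
  pos 4: 10011 XOR 10111 = 00100
  pos 6: 10000 XOR 10111 = 00111
  pos 8: 11100 XOR 10111 = 01011
  pos 9: 10110 XOR 10111 = 00001
Remainder (last 4 bits) = 0001. This is the CRC / FCS.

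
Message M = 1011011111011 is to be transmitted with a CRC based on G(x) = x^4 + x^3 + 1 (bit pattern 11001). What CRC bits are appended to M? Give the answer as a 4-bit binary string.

Append 4 zeros: 10110111110110000. Divide by 11001 (XOR where the leading bit is 1):
  pos 0: 10110 XOR 11001 = 01111
  pos 1: 11111 XOR 11001 = 00110
  pos 3: 11011 XOR 11001 = 00010
  pos 6: 10110 XOR 11001 = 01111
  pos 7: 11111 XOR 11001 = 00110
  pos 9: 11010 XOR 11001 = 00011
  pos 12: 11000 XOR 11001 = 00001
Remainder (last 4 bits) = 0001. This is the CRC / FCS.

0001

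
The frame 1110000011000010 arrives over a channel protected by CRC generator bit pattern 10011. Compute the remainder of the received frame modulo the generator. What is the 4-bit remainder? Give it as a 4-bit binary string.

Modulo-2 division of 1110000011000010 by 10011:
  pos 0: 11100 XOR 10011 = 01111
  pos 1: 11110 XOR 10011 = 01101
  pos 2: 11010 XOR 10011 = 01001
  pos 3: 10010 XOR 10011 = 00001
  pos 7: 11100 XOR 10011 = 01111
  pos 8: 11110 XOR 10011 = 01101
  pos 9: 11010 XOR 10011 = 01001
  pos 10: 10011 XOR 10011 = 00000
Remainder = 0000 (zero — the frame passes the CRC check).

0000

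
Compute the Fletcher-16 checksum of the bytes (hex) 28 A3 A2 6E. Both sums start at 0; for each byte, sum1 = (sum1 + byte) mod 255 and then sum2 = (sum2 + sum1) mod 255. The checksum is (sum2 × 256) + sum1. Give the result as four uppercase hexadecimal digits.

3FDC

Running sums (mod 255):
  after byte 0 (28): sum1=40, sum2=40
  after byte 1 (A3): sum1=203, sum2=243
  after byte 2 (A2): sum1=110, sum2=98
  after byte 3 (6E): sum1=220, sum2=63
Checksum = sum2·256 + sum1 = 63·256 + 220 = 16348 = 0x3FDC.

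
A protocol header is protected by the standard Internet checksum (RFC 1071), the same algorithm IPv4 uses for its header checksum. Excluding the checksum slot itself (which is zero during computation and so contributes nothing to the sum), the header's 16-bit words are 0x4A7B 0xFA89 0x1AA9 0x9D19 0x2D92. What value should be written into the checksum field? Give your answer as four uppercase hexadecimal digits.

One's-complement addition (fold any carry out of bit 15 back into bit 0):
  0x4A7B + 0xFA89 = 0x14504 → wrap carry → 0x4505
  0x4505 + 0x1AA9 = 0x05FAE
  0x5FAE + 0x9D19 = 0x0FCC7
  0xFCC7 + 0x2D92 = 0x12A59 → wrap carry → 0x2A5A
One's-complement sum = 0x2A5A.
Checksum = ~0x2A5A & 0xFFFF = 0xD5A5.

D5A5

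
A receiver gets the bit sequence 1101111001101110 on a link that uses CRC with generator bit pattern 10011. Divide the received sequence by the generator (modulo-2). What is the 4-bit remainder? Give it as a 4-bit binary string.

Modulo-2 division of 1101111001101110 by 10011:
  pos 0: 11011 XOR 10011 = 01000
  pos 1: 10001 XOR 10011 = 00010
  pos 4: 10100 XOR 10011 = 00111
  pos 6: 11111 XOR 10011 = 01100
  pos 7: 11000 XOR 10011 = 01011
  pos 8: 10111 XOR 10011 = 00100
  pos 10: 10011 XOR 10011 = 00000
Remainder = 0000 (zero — the frame passes the CRC check).

0000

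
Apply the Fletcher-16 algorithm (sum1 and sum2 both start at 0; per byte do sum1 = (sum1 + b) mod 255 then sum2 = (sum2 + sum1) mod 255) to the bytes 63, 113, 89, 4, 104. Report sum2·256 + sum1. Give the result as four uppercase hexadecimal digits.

Running sums (mod 255):
  after byte 0 (63): sum1=63, sum2=63
  after byte 1 (113): sum1=176, sum2=239
  after byte 2 (89): sum1=10, sum2=249
  after byte 3 (4): sum1=14, sum2=8
  after byte 4 (104): sum1=118, sum2=126
Checksum = sum2·256 + sum1 = 126·256 + 118 = 32374 = 0x7E76.

7E76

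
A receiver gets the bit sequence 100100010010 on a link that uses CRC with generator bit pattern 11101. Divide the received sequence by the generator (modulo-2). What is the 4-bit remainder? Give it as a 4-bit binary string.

0000

Modulo-2 division of 100100010010 by 11101:
  pos 0: 10010 XOR 11101 = 01111
  pos 1: 11110 XOR 11101 = 00011
  pos 4: 11010 XOR 11101 = 00111
  pos 6: 11101 XOR 11101 = 00000
Remainder = 0000 (zero — the frame passes the CRC check).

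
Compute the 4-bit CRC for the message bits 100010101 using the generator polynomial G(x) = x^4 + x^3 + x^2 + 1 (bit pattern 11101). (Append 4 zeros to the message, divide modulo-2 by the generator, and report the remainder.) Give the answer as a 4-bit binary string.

0110

Append 4 zeros: 1000101010000. Divide by 11101 (XOR where the leading bit is 1):
  pos 0: 10001 XOR 11101 = 01100
  pos 1: 11000 XOR 11101 = 00101
  pos 3: 10110 XOR 11101 = 01011
  pos 4: 10111 XOR 11101 = 01010
  pos 5: 10100 XOR 11101 = 01001
  pos 6: 10010 XOR 11101 = 01111
  pos 7: 11110 XOR 11101 = 00011
Remainder (last 4 bits) = 0110. This is the CRC / FCS.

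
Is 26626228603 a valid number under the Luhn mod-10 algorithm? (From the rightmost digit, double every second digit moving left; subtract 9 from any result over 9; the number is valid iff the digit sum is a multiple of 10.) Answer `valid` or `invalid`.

From the right, keep odd positions and double even positions (subtract 9 from any doubled value over 9):
  doubled (positions 2,4,...): 0 7 4 4 3 → sum 18
  kept (positions 1,3,...): 3 6 2 6 6 2 → sum 25
Total = 43.
43 mod 10 = 3, so the number is invalid.

invalid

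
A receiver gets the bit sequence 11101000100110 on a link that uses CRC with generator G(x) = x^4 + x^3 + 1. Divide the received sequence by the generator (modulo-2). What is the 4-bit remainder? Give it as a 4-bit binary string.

0000

Modulo-2 division of 11101000100110 by 11001:
  pos 0: 11101 XOR 11001 = 00100
  pos 2: 10000 XOR 11001 = 01001
  pos 3: 10010 XOR 11001 = 01011
  pos 4: 10111 XOR 11001 = 01110
  pos 5: 11100 XOR 11001 = 00101
  pos 7: 10101 XOR 11001 = 01100
  pos 8: 11001 XOR 11001 = 00000
Remainder = 0000 (zero — the frame passes the CRC check).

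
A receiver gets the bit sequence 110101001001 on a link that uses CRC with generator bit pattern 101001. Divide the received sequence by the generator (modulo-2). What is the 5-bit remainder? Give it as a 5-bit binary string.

11101

Modulo-2 division of 110101001001 by 101001:
  pos 0: 110101 XOR 101001 = 011100
  pos 1: 111000 XOR 101001 = 010001
  pos 2: 100010 XOR 101001 = 001011
  pos 4: 101110 XOR 101001 = 000111
Remainder = 11101 (nonzero — an error is detected).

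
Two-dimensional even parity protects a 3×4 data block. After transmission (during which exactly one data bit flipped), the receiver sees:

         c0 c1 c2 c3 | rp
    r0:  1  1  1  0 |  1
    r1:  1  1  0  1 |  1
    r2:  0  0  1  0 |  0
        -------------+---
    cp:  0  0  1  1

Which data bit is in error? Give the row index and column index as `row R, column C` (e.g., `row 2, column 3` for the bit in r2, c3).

Recompute each row's even parity and compare to rp:
  r0: data parity 1, sent rp 1 → ok
  r1: data parity 1, sent rp 1 → ok
  r2: data parity 1, sent rp 0 → mismatch
Recompute each column's even parity and compare to cp:
  c0: data parity 0, sent cp 0 → ok
  c1: data parity 0, sent cp 0 → ok
  c2: data parity 0, sent cp 1 → mismatch
  c3: data parity 1, sent cp 1 → ok
Exactly one row (r2) and one column (c2) fail → the flipped bit is at their intersection.

row 2, column 2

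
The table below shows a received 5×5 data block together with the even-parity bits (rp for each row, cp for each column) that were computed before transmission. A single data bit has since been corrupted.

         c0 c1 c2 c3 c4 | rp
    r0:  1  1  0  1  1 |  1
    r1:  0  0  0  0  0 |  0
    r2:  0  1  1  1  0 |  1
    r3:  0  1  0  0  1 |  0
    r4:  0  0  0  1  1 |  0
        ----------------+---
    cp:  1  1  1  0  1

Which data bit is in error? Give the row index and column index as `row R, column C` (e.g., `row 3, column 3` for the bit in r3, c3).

Recompute each row's even parity and compare to rp:
  r0: data parity 0, sent rp 1 → mismatch
  r1: data parity 0, sent rp 0 → ok
  r2: data parity 1, sent rp 1 → ok
  r3: data parity 0, sent rp 0 → ok
  r4: data parity 0, sent rp 0 → ok
Recompute each column's even parity and compare to cp:
  c0: data parity 1, sent cp 1 → ok
  c1: data parity 1, sent cp 1 → ok
  c2: data parity 1, sent cp 1 → ok
  c3: data parity 1, sent cp 0 → mismatch
  c4: data parity 1, sent cp 1 → ok
Exactly one row (r0) and one column (c3) fail → the flipped bit is at their intersection.

row 0, column 3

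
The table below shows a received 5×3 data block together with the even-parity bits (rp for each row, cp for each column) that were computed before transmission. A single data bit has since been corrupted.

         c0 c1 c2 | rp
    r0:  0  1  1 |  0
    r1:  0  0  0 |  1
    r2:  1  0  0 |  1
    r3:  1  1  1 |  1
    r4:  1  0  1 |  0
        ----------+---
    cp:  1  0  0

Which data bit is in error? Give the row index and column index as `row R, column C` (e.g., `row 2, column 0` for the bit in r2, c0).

Recompute each row's even parity and compare to rp:
  r0: data parity 0, sent rp 0 → ok
  r1: data parity 0, sent rp 1 → mismatch
  r2: data parity 1, sent rp 1 → ok
  r3: data parity 1, sent rp 1 → ok
  r4: data parity 0, sent rp 0 → ok
Recompute each column's even parity and compare to cp:
  c0: data parity 1, sent cp 1 → ok
  c1: data parity 0, sent cp 0 → ok
  c2: data parity 1, sent cp 0 → mismatch
Exactly one row (r1) and one column (c2) fail → the flipped bit is at their intersection.

row 1, column 2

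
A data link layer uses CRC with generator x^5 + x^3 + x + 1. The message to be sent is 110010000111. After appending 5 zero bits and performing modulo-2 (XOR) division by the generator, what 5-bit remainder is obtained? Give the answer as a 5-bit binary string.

00011

Append 5 zeros: 11001000011100000. Divide by 101011 (XOR where the leading bit is 1):
  pos 0: 110010 XOR 101011 = 011001
  pos 1: 110010 XOR 101011 = 011001
  pos 2: 110010 XOR 101011 = 011001
  pos 3: 110010 XOR 101011 = 011001
  pos 4: 110011 XOR 101011 = 011000
  pos 5: 110001 XOR 101011 = 011010
  pos 6: 110101 XOR 101011 = 011110
  pos 7: 111100 XOR 101011 = 010111
  pos 8: 101110 XOR 101011 = 000101
  pos 11: 101000 XOR 101011 = 000011
Remainder (last 5 bits) = 00011. This is the CRC / FCS.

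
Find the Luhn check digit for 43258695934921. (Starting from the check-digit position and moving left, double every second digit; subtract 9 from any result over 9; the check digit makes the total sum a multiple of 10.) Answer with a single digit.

4

Partial digits right→left: 1 2 9 4 3 9 5 9 6 8 5 2 3 4
Double every second digit counting from the check-digit position (so the 1st, 3rd, 5th, ... of the partial from the right).
  doubled (with −9 where >9): 2 9 6 1 3 1 6 → sum 28
  kept as-is: 2 4 9 9 8 2 4 → sum 38
Total = 28 + 38 = 66.
Check digit = (10 − (66 mod 10)) mod 10 = 4.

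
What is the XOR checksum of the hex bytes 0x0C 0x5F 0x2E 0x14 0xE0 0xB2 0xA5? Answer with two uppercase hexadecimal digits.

XOR the bytes together:
  start with 0x0C
  0x0C ⊕ 0x5F = 0x53
  0x53 ⊕ 0x2E = 0x7D
  0x7D ⊕ 0x14 = 0x69
  0x69 ⊕ 0xE0 = 0x89
  0x89 ⊕ 0xB2 = 0x3B
  0x3B ⊕ 0xA5 = 0x9E

9E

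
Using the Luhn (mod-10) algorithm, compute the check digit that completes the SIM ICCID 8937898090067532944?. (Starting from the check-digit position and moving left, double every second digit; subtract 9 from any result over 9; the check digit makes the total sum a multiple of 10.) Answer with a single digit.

Partial digits right→left: 4 4 9 2 3 5 7 6 0 0 9 0 8 9 8 7 3 9 8
Double every second digit counting from the check-digit position (so the 1st, 3rd, 5th, ... of the partial from the right).
  doubled (with −9 where >9): 8 9 6 5 0 9 7 7 6 7 → sum 64
  kept as-is: 4 2 5 6 0 0 9 7 9 → sum 42
Total = 64 + 42 = 106.
Check digit = (10 − (106 mod 10)) mod 10 = 4.

4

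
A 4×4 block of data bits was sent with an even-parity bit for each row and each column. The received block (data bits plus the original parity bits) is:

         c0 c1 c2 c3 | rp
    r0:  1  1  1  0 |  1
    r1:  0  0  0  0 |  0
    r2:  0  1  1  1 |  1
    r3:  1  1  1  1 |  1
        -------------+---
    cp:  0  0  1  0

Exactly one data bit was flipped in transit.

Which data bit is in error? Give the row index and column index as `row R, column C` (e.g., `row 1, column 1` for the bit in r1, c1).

row 3, column 1

Recompute each row's even parity and compare to rp:
  r0: data parity 1, sent rp 1 → ok
  r1: data parity 0, sent rp 0 → ok
  r2: data parity 1, sent rp 1 → ok
  r3: data parity 0, sent rp 1 → mismatch
Recompute each column's even parity and compare to cp:
  c0: data parity 0, sent cp 0 → ok
  c1: data parity 1, sent cp 0 → mismatch
  c2: data parity 1, sent cp 1 → ok
  c3: data parity 0, sent cp 0 → ok
Exactly one row (r3) and one column (c1) fail → the flipped bit is at their intersection.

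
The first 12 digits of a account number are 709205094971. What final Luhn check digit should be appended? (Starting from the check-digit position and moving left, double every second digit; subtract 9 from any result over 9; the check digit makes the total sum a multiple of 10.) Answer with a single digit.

Partial digits right→left: 1 7 9 4 9 0 5 0 2 9 0 7
Double every second digit counting from the check-digit position (so the 1st, 3rd, 5th, ... of the partial from the right).
  doubled (with −9 where >9): 2 9 9 1 4 0 → sum 25
  kept as-is: 7 4 0 0 9 7 → sum 27
Total = 25 + 27 = 52.
Check digit = (10 − (52 mod 10)) mod 10 = 8.

8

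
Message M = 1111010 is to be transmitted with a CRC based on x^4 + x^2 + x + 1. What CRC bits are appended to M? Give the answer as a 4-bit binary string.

0001

Append 4 zeros: 11110100000. Divide by 10111 (XOR where the leading bit is 1):
  pos 0: 11110 XOR 10111 = 01001
  pos 1: 10011 XOR 10111 = 00100
  pos 3: 10000 XOR 10111 = 00111
  pos 5: 11100 XOR 10111 = 01011
  pos 6: 10110 XOR 10111 = 00001
Remainder (last 4 bits) = 0001. This is the CRC / FCS.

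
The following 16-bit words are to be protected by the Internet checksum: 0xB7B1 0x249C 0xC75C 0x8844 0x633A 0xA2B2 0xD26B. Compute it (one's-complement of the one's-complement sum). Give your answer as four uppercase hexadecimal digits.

One's-complement addition (fold any carry out of bit 15 back into bit 0):
  0xB7B1 + 0x249C = 0x0DC4D
  0xDC4D + 0xC75C = 0x1A3A9 → wrap carry → 0xA3AA
  0xA3AA + 0x8844 = 0x12BEE → wrap carry → 0x2BEF
  0x2BEF + 0x633A = 0x08F29
  0x8F29 + 0xA2B2 = 0x131DB → wrap carry → 0x31DC
  0x31DC + 0xD26B = 0x10447 → wrap carry → 0x0448
One's-complement sum = 0x0448.
Checksum = ~0x0448 & 0xFFFF = 0xFBB7.

FBB7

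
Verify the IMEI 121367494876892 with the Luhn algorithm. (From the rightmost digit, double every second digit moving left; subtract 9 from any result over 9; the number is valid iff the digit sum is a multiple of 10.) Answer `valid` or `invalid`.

From the right, keep odd positions and double even positions (subtract 9 from any doubled value over 9):
  doubled (positions 2,4,...): 9 3 7 9 5 6 4 → sum 43
  kept (positions 1,3,...): 2 8 7 4 4 6 1 1 → sum 33
Total = 76.
76 mod 10 = 6, so the number is invalid.

invalid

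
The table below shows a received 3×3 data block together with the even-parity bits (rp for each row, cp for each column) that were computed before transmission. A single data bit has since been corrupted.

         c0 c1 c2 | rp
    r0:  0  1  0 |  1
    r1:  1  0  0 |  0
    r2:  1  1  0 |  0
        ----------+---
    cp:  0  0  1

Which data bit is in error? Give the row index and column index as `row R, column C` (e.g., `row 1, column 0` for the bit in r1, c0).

row 1, column 2

Recompute each row's even parity and compare to rp:
  r0: data parity 1, sent rp 1 → ok
  r1: data parity 1, sent rp 0 → mismatch
  r2: data parity 0, sent rp 0 → ok
Recompute each column's even parity and compare to cp:
  c0: data parity 0, sent cp 0 → ok
  c1: data parity 0, sent cp 0 → ok
  c2: data parity 0, sent cp 1 → mismatch
Exactly one row (r1) and one column (c2) fail → the flipped bit is at their intersection.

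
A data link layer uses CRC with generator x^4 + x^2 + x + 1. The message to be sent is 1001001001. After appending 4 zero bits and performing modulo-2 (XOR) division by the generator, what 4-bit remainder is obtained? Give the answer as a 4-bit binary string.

Append 4 zeros: 10010010010000. Divide by 10111 (XOR where the leading bit is 1):
  pos 0: 10010 XOR 10111 = 00101
  pos 2: 10101 XOR 10111 = 00010
  pos 5: 10001 XOR 10111 = 00110
  pos 7: 11000 XOR 10111 = 01111
  pos 8: 11110 XOR 10111 = 01001
  pos 9: 10010 XOR 10111 = 00101
Remainder (last 4 bits) = 0101. This is the CRC / FCS.

0101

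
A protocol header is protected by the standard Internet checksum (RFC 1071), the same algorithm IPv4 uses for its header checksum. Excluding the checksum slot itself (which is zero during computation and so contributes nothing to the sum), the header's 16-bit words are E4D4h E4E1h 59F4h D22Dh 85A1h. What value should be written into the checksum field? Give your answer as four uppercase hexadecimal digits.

8485

One's-complement addition (fold any carry out of bit 15 back into bit 0):
  0xE4D4 + 0xE4E1 = 0x1C9B5 → wrap carry → 0xC9B6
  0xC9B6 + 0x59F4 = 0x123AA → wrap carry → 0x23AB
  0x23AB + 0xD22D = 0x0F5D8
  0xF5D8 + 0x85A1 = 0x17B79 → wrap carry → 0x7B7A
One's-complement sum = 0x7B7A.
Checksum = ~0x7B7A & 0xFFFF = 0x8485.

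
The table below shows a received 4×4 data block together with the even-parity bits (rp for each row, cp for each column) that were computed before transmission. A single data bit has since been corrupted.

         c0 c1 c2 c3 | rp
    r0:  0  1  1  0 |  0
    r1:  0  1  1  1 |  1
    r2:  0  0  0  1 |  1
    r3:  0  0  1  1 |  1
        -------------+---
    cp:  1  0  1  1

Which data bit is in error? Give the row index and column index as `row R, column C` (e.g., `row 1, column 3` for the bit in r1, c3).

Recompute each row's even parity and compare to rp:
  r0: data parity 0, sent rp 0 → ok
  r1: data parity 1, sent rp 1 → ok
  r2: data parity 1, sent rp 1 → ok
  r3: data parity 0, sent rp 1 → mismatch
Recompute each column's even parity and compare to cp:
  c0: data parity 0, sent cp 1 → mismatch
  c1: data parity 0, sent cp 0 → ok
  c2: data parity 1, sent cp 1 → ok
  c3: data parity 1, sent cp 1 → ok
Exactly one row (r3) and one column (c0) fail → the flipped bit is at their intersection.

row 3, column 0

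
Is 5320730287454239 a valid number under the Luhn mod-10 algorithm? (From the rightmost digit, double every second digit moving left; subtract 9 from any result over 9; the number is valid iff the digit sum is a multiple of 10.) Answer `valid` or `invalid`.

valid

From the right, keep odd positions and double even positions (subtract 9 from any doubled value over 9):
  doubled (positions 2,4,...): 6 8 8 7 0 5 4 1 → sum 39
  kept (positions 1,3,...): 9 2 5 7 2 3 0 3 → sum 31
Total = 70.
70 mod 10 = 0, so the number is valid.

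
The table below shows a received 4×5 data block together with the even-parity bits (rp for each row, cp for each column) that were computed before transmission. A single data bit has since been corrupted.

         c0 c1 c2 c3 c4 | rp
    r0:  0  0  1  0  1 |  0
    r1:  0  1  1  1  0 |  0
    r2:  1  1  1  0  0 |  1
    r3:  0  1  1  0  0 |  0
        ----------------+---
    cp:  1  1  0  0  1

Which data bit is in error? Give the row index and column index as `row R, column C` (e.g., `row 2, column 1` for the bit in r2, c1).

row 1, column 3

Recompute each row's even parity and compare to rp:
  r0: data parity 0, sent rp 0 → ok
  r1: data parity 1, sent rp 0 → mismatch
  r2: data parity 1, sent rp 1 → ok
  r3: data parity 0, sent rp 0 → ok
Recompute each column's even parity and compare to cp:
  c0: data parity 1, sent cp 1 → ok
  c1: data parity 1, sent cp 1 → ok
  c2: data parity 0, sent cp 0 → ok
  c3: data parity 1, sent cp 0 → mismatch
  c4: data parity 1, sent cp 1 → ok
Exactly one row (r1) and one column (c3) fail → the flipped bit is at their intersection.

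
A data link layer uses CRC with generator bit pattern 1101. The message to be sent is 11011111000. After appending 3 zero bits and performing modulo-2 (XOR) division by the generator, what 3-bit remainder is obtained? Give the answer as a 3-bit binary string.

Append 3 zeros: 11011111000000. Divide by 1101 (XOR where the leading bit is 1):
  pos 0: 1101 XOR 1101 = 0000
  pos 4: 1111 XOR 1101 = 0010
  pos 6: 1000 XOR 1101 = 0101
  pos 7: 1010 XOR 1101 = 0111
  pos 8: 1110 XOR 1101 = 0011
  pos 10: 1100 XOR 1101 = 0001
Remainder (last 3 bits) = 001. This is the CRC / FCS.

001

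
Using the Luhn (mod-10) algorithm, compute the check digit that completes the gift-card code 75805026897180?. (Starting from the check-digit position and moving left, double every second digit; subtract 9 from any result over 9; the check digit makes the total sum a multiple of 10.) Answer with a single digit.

Partial digits right→left: 0 8 1 7 9 8 6 2 0 5 0 8 5 7
Double every second digit counting from the check-digit position (so the 1st, 3rd, 5th, ... of the partial from the right).
  doubled (with −9 where >9): 0 2 9 3 0 0 1 → sum 15
  kept as-is: 8 7 8 2 5 8 7 → sum 45
Total = 15 + 45 = 60.
Check digit = (10 − (60 mod 10)) mod 10 = 0.

0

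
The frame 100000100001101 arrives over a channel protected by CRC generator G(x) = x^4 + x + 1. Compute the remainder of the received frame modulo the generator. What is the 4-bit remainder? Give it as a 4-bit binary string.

0001

Modulo-2 division of 100000100001101 by 10011:
  pos 0: 10000 XOR 10011 = 00011
  pos 3: 11010 XOR 10011 = 01001
  pos 4: 10010 XOR 10011 = 00001
  pos 8: 10011 XOR 10011 = 00000
Remainder = 0001 (nonzero — an error is detected).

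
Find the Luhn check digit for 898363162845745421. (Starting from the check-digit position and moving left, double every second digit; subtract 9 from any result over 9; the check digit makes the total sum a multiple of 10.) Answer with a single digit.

7

Partial digits right→left: 1 2 4 5 4 7 5 4 8 2 6 1 3 6 3 8 9 8
Double every second digit counting from the check-digit position (so the 1st, 3rd, 5th, ... of the partial from the right).
  doubled (with −9 where >9): 2 8 8 1 7 3 6 6 9 → sum 50
  kept as-is: 2 5 7 4 2 1 6 8 8 → sum 43
Total = 50 + 43 = 93.
Check digit = (10 − (93 mod 10)) mod 10 = 7.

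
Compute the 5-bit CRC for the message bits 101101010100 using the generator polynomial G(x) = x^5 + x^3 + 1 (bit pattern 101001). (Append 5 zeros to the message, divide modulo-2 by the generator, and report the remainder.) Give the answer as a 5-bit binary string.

Append 5 zeros: 10110101010000000. Divide by 101001 (XOR where the leading bit is 1):
  pos 0: 101101 XOR 101001 = 000100
  pos 3: 100010 XOR 101001 = 001011
  pos 5: 101110 XOR 101001 = 000111
  pos 8: 111000 XOR 101001 = 010001
  pos 9: 100010 XOR 101001 = 001011
  pos 11: 101100 XOR 101001 = 000101
Remainder (last 5 bits) = 00101. This is the CRC / FCS.

00101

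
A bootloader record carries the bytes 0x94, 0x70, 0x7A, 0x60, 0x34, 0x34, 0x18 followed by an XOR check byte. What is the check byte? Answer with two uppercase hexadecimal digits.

XOR the bytes together:
  start with 0x94
  0x94 ⊕ 0x70 = 0xE4
  0xE4 ⊕ 0x7A = 0x9E
  0x9E ⊕ 0x60 = 0xFE
  0xFE ⊕ 0x34 = 0xCA
  0xCA ⊕ 0x34 = 0xFE
  0xFE ⊕ 0x18 = 0xE6

E6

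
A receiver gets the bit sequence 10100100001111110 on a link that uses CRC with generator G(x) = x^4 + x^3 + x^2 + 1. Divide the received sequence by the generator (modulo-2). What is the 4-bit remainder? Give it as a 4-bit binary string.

Modulo-2 division of 10100100001111110 by 11101:
  pos 0: 10100 XOR 11101 = 01001
  pos 1: 10011 XOR 11101 = 01110
  pos 2: 11100 XOR 11101 = 00001
  pos 6: 10001 XOR 11101 = 01100
  pos 7: 11001 XOR 11101 = 00100
  pos 9: 10011 XOR 11101 = 01110
  pos 10: 11101 XOR 11101 = 00000
Remainder = 0010 (nonzero — an error is detected).

0010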